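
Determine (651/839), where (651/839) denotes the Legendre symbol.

-1

Both 651 ≡ 3 and 839 ≡ 3 (mod 4), so reciprocity gives (651/839) = -(839/651). Reduce: 839 ≡ 188 (mod 651). Now have -(188/651).
Factor out 2: 188 = 2^2·47. Since 651 ≡ 3 (mod 8), (2/651) = -1, and (2/651)^2 = +1. Now have -(47/651).
Both 47 ≡ 3 and 651 ≡ 3 (mod 4), so reciprocity gives (47/651) = -(651/47). Reduce: 651 ≡ 40 (mod 47). Now have (40/47).
Factor out 2: 40 = 2^3·5. Since 47 ≡ 7 (mod 8), (2/47) = +1, and (2/47)^3 = +1. Now have (5/47).
5 ≡ 1 (mod 4), so quadratic reciprocity gives (5/47) = (47/5). Reduce: 47 ≡ 2 (mod 5). Now have (2/5).
Factor out 2: 2 = 2. Since 5 ≡ 5 (mod 8), (2/5) = -1. Now have -(1/5).
(1/5) = 1. Collecting the sign factors: -1.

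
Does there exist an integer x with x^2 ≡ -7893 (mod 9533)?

yes

(-7893|9533)
  = (7893|9533)    [9533 ≡ 1 mod 4 ⇒ (-1|9533) = +1]
  = (9533|7893)    [QR: 7893 ≡ 1 mod 4, sign kept]
  = (1640|7893)    [9533 ≡ 1640 mod 7893]
  = -(205|7893)    [7893 ≡ 5 mod 8 ⇒ (2|7893)^3 = -1]
  = -(7893|205)    [QR: 205 ≡ 1 mod 4, sign kept]
  = -(103|205)    [7893 ≡ 103 mod 205]
  = -(205|103)    [QR: 205 ≡ 1 mod 4, sign kept]
  = -(102|103)    [205 ≡ 102 mod 103]
  = -(51|103)    [103 ≡ 7 mod 8 ⇒ (2|103) = +1]
  = (103|51)    [QR: both ≡ 3 mod 4, sign flips]
  = (1|51)    [103 ≡ 1 mod 51]
  = 1    [(1|51) = 1]
The Legendre symbol is 1, so x^2 ≡ -7893 (mod 9533) has solution.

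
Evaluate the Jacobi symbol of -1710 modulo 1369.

1

Pull out -1: (-1710/1369) = (-1/1369)·(1710/1369). Since 1369 ≡ 1 (mod 4), (-1/1369) = +1. Now have (1710/1369).
Reduce the numerator: 1710 ≡ 341 (mod 1369), so (1710/1369) = (341/1369).
341 ≡ 1 (mod 4), so quadratic reciprocity gives (341/1369) = (1369/341). Reduce: 1369 ≡ 5 (mod 341). Now have (5/341).
5 ≡ 1 (mod 4), so quadratic reciprocity gives (5/341) = (341/5). Reduce: 341 ≡ 1 (mod 5). Now have (1/5).
(1/5) = 1. Collecting the sign factors: 1.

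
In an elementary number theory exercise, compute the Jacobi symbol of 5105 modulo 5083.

1

Reduce the numerator: 5105 ≡ 22 (mod 5083), so (5105/5083) = (22/5083).
Factor out 2: 22 = 2·11. Since 5083 ≡ 3 (mod 8), (2/5083) = -1. Now have -(11/5083).
Both 11 ≡ 3 and 5083 ≡ 3 (mod 4), so reciprocity gives (11/5083) = -(5083/11). Reduce: 5083 ≡ 1 (mod 11). Now have (1/11).
(1/11) = 1. Collecting the sign factors: 1.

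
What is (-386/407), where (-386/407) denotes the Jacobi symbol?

-1

Reduce the numerator: -386 ≡ 21 (mod 407), so (-386/407) = (21/407).
21 ≡ 1 (mod 4), so quadratic reciprocity gives (21/407) = (407/21). Reduce: 407 ≡ 8 (mod 21). Now have (8/21).
Factor out 2: 8 = 2^3. Since 21 ≡ 5 (mod 8), (2/21) = -1, and (2/21)^3 = -1. Now have -(1/21).
(1/21) = 1. Collecting the sign factors: -1.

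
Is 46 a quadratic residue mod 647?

no

(46/647)
  = (23/647)    [647 ≡ 7 mod 8 ⇒ (2/647) = +1]
  = -(647/23)    [QR: both ≡ 3 mod 4, sign flips]
  = -(3/23)    [647 ≡ 3 mod 23]
  = (23/3)    [QR: both ≡ 3 mod 4, sign flips]
  = (2/3)    [23 ≡ 2 mod 3]
  = -(1/3)    [3 ≡ 3 mod 8 ⇒ (2/3) = -1]
  = -1    [(1/3) = 1]
The Legendre symbol is -1, so x^2 ≡ 46 (mod 647) has no solution.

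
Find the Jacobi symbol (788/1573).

-1

(788/1573)
  = (197/1573)    [1573 ≡ 5 mod 8 ⇒ (2/1573)^2 = +1]
  = (1573/197)    [QR: 197 ≡ 1 mod 4, sign kept]
  = (194/197)    [1573 ≡ 194 mod 197]
  = -(97/197)    [197 ≡ 5 mod 8 ⇒ (2/197) = -1]
  = -(197/97)    [QR: 97 ≡ 1 mod 4, sign kept]
  = -(3/97)    [197 ≡ 3 mod 97]
  = -(97/3)    [QR: 97 ≡ 1 mod 4, sign kept]
  = -(1/3)    [97 ≡ 1 mod 3]
  = -1    [(1/3) = 1]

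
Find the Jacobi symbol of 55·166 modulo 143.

0

By multiplicativity, (55·166/143) = (55/143)·(166/143).
First factor (55/143):
Both 55 ≡ 3 and 143 ≡ 3 (mod 4), so reciprocity gives (55/143) = -(143/55). Reduce: 143 ≡ 33 (mod 55). Now have -(33/55).
33 ≡ 1 (mod 4), so quadratic reciprocity gives (33/55) = (55/33). Reduce: 55 ≡ 22 (mod 33). Now have -(22/33).
Factor out 2: 22 = 2·11. Since 33 ≡ 1 (mod 8), (2/33) = +1. Now have -(11/33).
33 ≡ 1 (mod 4), so quadratic reciprocity gives (11/33) = (33/11). Reduce: 33 ≡ 0 (mod 11). Now have -(0/11).
The numerator is now 0 with denominator 11 > 1: the symbol is 0.
Second factor (166/143):
Reduce the numerator: 166 ≡ 23 (mod 143), so (166/143) = (23/143).
Both 23 ≡ 3 and 143 ≡ 3 (mod 4), so reciprocity gives (23/143) = -(143/23). Reduce: 143 ≡ 5 (mod 23). Now have -(5/23).
5 ≡ 1 (mod 4), so quadratic reciprocity gives (5/23) = (23/5). Reduce: 23 ≡ 3 (mod 5). Now have -(3/5).
5 ≡ 1 (mod 4), so quadratic reciprocity gives (3/5) = (5/3). Reduce: 5 ≡ 2 (mod 3). Now have -(2/3).
Factor out 2: 2 = 2. Since 3 ≡ 3 (mod 8), (2/3) = -1. Now have (1/3).
(1/3) = 1. Collecting the sign factors: 1.
Product: (0)·(1) = 0.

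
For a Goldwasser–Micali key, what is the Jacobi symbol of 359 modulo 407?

-1

Both 359 ≡ 3 and 407 ≡ 3 (mod 4), so reciprocity gives (359/407) = -(407/359). Reduce: 407 ≡ 48 (mod 359). Now have -(48/359).
Factor out 2: 48 = 2^4·3. Since 359 ≡ 7 (mod 8), (2/359) = +1, and (2/359)^4 = +1. Now have -(3/359).
Both 3 ≡ 3 and 359 ≡ 3 (mod 4), so reciprocity gives (3/359) = -(359/3). Reduce: 359 ≡ 2 (mod 3). Now have (2/3).
Factor out 2: 2 = 2. Since 3 ≡ 3 (mod 8), (2/3) = -1. Now have -(1/3).
(1/3) = 1. Collecting the sign factors: -1.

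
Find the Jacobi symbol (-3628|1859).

(-3628|1859)
  = (90|1859)    [-3628 ≡ 90 mod 1859]
  = -(45|1859)    [1859 ≡ 3 mod 8 ⇒ (2|1859) = -1]
  = -(1859|45)    [QR: 45 ≡ 1 mod 4, sign kept]
  = -(14|45)    [1859 ≡ 14 mod 45]
  = (7|45)    [45 ≡ 5 mod 8 ⇒ (2|45) = -1]
  = (45|7)    [QR: 45 ≡ 1 mod 4, sign kept]
  = (3|7)    [45 ≡ 3 mod 7]
  = -(7|3)    [QR: both ≡ 3 mod 4, sign flips]
  = -(1|3)    [7 ≡ 1 mod 3]
  = -1    [(1|3) = 1]

-1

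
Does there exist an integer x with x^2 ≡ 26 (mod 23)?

(26|23)
  = (3|23)    [26 ≡ 3 mod 23]
  = -(23|3)    [QR: both ≡ 3 mod 4, sign flips]
  = -(2|3)    [23 ≡ 2 mod 3]
  = (1|3)    [3 ≡ 3 mod 8 ⇒ (2|3) = -1]
  = 1    [(1|3) = 1]
The Legendre symbol is 1, so x^2 ≡ 26 (mod 23) has solution.

yes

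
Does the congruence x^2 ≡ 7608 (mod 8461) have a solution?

yes

(7608/8461)
  = -(951/8461)    [8461 ≡ 5 mod 8 ⇒ (2/8461)^3 = -1]
  = -(8461/951)    [QR: 8461 ≡ 1 mod 4, sign kept]
  = -(853/951)    [8461 ≡ 853 mod 951]
  = -(951/853)    [QR: 853 ≡ 1 mod 4, sign kept]
  = -(98/853)    [951 ≡ 98 mod 853]
  = (49/853)    [853 ≡ 5 mod 8 ⇒ (2/853) = -1]
  = (853/49)    [QR: 49 ≡ 1 mod 4, sign kept]
  = (20/49)    [853 ≡ 20 mod 49]
  = (5/49)    [49 ≡ 1 mod 8 ⇒ (2/49)^2 = +1]
  = (49/5)    [QR: 5 ≡ 1 mod 4, sign kept]
  = (4/5)    [49 ≡ 4 mod 5]
  = (1/5)    [5 ≡ 5 mod 8 ⇒ (2/5)^2 = +1]
  = 1    [(1/5) = 1]
The Legendre symbol is 1, so x^2 ≡ 7608 (mod 8461) has solution.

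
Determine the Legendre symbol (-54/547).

-1

(-54/547)
  = (493/547)    [-54 ≡ 493 mod 547]
  = (547/493)    [QR: 493 ≡ 1 mod 4, sign kept]
  = (54/493)    [547 ≡ 54 mod 493]
  = -(27/493)    [493 ≡ 5 mod 8 ⇒ (2/493) = -1]
  = -(493/27)    [QR: 493 ≡ 1 mod 4, sign kept]
  = -(7/27)    [493 ≡ 7 mod 27]
  = (27/7)    [QR: both ≡ 3 mod 4, sign flips]
  = (6/7)    [27 ≡ 6 mod 7]
  = (3/7)    [7 ≡ 7 mod 8 ⇒ (2/7) = +1]
  = -(7/3)    [QR: both ≡ 3 mod 4, sign flips]
  = -(1/3)    [7 ≡ 1 mod 3]
  = -1    [(1/3) = 1]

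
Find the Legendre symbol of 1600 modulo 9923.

Factor out 2: 1600 = 2^6·25. Since 9923 ≡ 3 (mod 8), (2 / 9923) = -1, and (2 / 9923)^6 = +1. Now have (25 / 9923).
25 ≡ 1 (mod 4), so quadratic reciprocity gives (25 / 9923) = (9923 / 25). Reduce: 9923 ≡ 23 (mod 25). Now have (23 / 25).
25 ≡ 1 (mod 4), so quadratic reciprocity gives (23 / 25) = (25 / 23). Reduce: 25 ≡ 2 (mod 23). Now have (2 / 23).
Factor out 2: 2 = 2. Since 23 ≡ 7 (mod 8), (2 / 23) = +1. Now have (1 / 23).
(1 / 23) = 1. Collecting the sign factors: 1.

1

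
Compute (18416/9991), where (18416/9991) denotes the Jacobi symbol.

-1

Reduce the numerator: 18416 ≡ 8425 (mod 9991), so (18416/9991) = (8425/9991).
8425 ≡ 1 (mod 4), so quadratic reciprocity gives (8425/9991) = (9991/8425). Reduce: 9991 ≡ 1566 (mod 8425). Now have (1566/8425).
Factor out 2: 1566 = 2·783. Since 8425 ≡ 1 (mod 8), (2/8425) = +1. Now have (783/8425).
8425 ≡ 1 (mod 4), so quadratic reciprocity gives (783/8425) = (8425/783). Reduce: 8425 ≡ 595 (mod 783). Now have (595/783).
Both 595 ≡ 3 and 783 ≡ 3 (mod 4), so reciprocity gives (595/783) = -(783/595). Reduce: 783 ≡ 188 (mod 595). Now have -(188/595).
Factor out 2: 188 = 2^2·47. Since 595 ≡ 3 (mod 8), (2/595) = -1, and (2/595)^2 = +1. Now have -(47/595).
Both 47 ≡ 3 and 595 ≡ 3 (mod 4), so reciprocity gives (47/595) = -(595/47). Reduce: 595 ≡ 31 (mod 47). Now have (31/47).
Both 31 ≡ 3 and 47 ≡ 3 (mod 4), so reciprocity gives (31/47) = -(47/31). Reduce: 47 ≡ 16 (mod 31). Now have -(16/31).
Factor out 2: 16 = 2^4. Since 31 ≡ 7 (mod 8), (2/31) = +1, and (2/31)^4 = +1. Now have -(1/31).
(1/31) = 1. Collecting the sign factors: -1.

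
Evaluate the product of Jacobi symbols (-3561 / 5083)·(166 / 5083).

-1

By multiplicativity, (-3561·166 / 5083) = (-3561 / 5083)·(166 / 5083).
First factor (-3561 / 5083):
Pull out -1: (-3561 / 5083) = (-1 / 5083)·(3561 / 5083). Since 5083 ≡ 3 (mod 4), (-1 / 5083) = -1. Now have -(3561 / 5083).
3561 ≡ 1 (mod 4), so quadratic reciprocity gives (3561 / 5083) = (5083 / 3561). Reduce: 5083 ≡ 1522 (mod 3561). Now have -(1522 / 3561).
Factor out 2: 1522 = 2·761. Since 3561 ≡ 1 (mod 8), (2 / 3561) = +1. Now have -(761 / 3561).
761 ≡ 1 (mod 4), so quadratic reciprocity gives (761 / 3561) = (3561 / 761). Reduce: 3561 ≡ 517 (mod 761). Now have -(517 / 761).
517 ≡ 1 (mod 4), so quadratic reciprocity gives (517 / 761) = (761 / 517). Reduce: 761 ≡ 244 (mod 517). Now have -(244 / 517).
Factor out 2: 244 = 2^2·61. Since 517 ≡ 5 (mod 8), (2 / 517) = -1, and (2 / 517)^2 = +1. Now have -(61 / 517).
61 ≡ 1 (mod 4), so quadratic reciprocity gives (61 / 517) = (517 / 61). Reduce: 517 ≡ 29 (mod 61). Now have -(29 / 61).
29 ≡ 1 (mod 4), so quadratic reciprocity gives (29 / 61) = (61 / 29). Reduce: 61 ≡ 3 (mod 29). Now have -(3 / 29).
29 ≡ 1 (mod 4), so quadratic reciprocity gives (3 / 29) = (29 / 3). Reduce: 29 ≡ 2 (mod 3). Now have -(2 / 3).
Factor out 2: 2 = 2. Since 3 ≡ 3 (mod 8), (2 / 3) = -1. Now have (1 / 3).
(1 / 3) = 1. Collecting the sign factors: 1.
Second factor (166 / 5083):
Factor out 2: 166 = 2·83. Since 5083 ≡ 3 (mod 8), (2 / 5083) = -1. Now have -(83 / 5083).
Both 83 ≡ 3 and 5083 ≡ 3 (mod 4), so reciprocity gives (83 / 5083) = -(5083 / 83). Reduce: 5083 ≡ 20 (mod 83). Now have (20 / 83).
Factor out 2: 20 = 2^2·5. Since 83 ≡ 3 (mod 8), (2 / 83) = -1, and (2 / 83)^2 = +1. Now have (5 / 83).
5 ≡ 1 (mod 4), so quadratic reciprocity gives (5 / 83) = (83 / 5). Reduce: 83 ≡ 3 (mod 5). Now have (3 / 5).
5 ≡ 1 (mod 4), so quadratic reciprocity gives (3 / 5) = (5 / 3). Reduce: 5 ≡ 2 (mod 3). Now have (2 / 3).
Factor out 2: 2 = 2. Since 3 ≡ 3 (mod 8), (2 / 3) = -1. Now have -(1 / 3).
(1 / 3) = 1. Collecting the sign factors: -1.
Product: (1)·(-1) = -1.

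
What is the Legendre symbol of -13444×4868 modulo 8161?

By multiplicativity, (-13444·4868 / 8161) = (-13444 / 8161)·(4868 / 8161).
First factor (-13444 / 8161):
(-13444 / 8161)
  = (2878 / 8161)    [-13444 ≡ 2878 mod 8161]
  = (1439 / 8161)    [8161 ≡ 1 mod 8 ⇒ (2 / 8161) = +1]
  = (8161 / 1439)    [QR: 8161 ≡ 1 mod 4, sign kept]
  = (966 / 1439)    [8161 ≡ 966 mod 1439]
  = (483 / 1439)    [1439 ≡ 7 mod 8 ⇒ (2 / 1439) = +1]
  = -(1439 / 483)    [QR: both ≡ 3 mod 4, sign flips]
  = -(473 / 483)    [1439 ≡ 473 mod 483]
  = -(483 / 473)    [QR: 473 ≡ 1 mod 4, sign kept]
  = -(10 / 473)    [483 ≡ 10 mod 473]
  = -(5 / 473)    [473 ≡ 1 mod 8 ⇒ (2 / 473) = +1]
  = -(473 / 5)    [QR: 5 ≡ 1 mod 4, sign kept]
  = -(3 / 5)    [473 ≡ 3 mod 5]
  = -(5 / 3)    [QR: 5 ≡ 1 mod 4, sign kept]
  = -(2 / 3)    [5 ≡ 2 mod 3]
  = (1 / 3)    [3 ≡ 3 mod 8 ⇒ (2 / 3) = -1]
  = 1    [(1 / 3) = 1]
Second factor (4868 / 8161):
(4868 / 8161)
  = (1217 / 8161)    [8161 ≡ 1 mod 8 ⇒ (2 / 8161)^2 = +1]
  = (8161 / 1217)    [QR: 1217 ≡ 1 mod 4, sign kept]
  = (859 / 1217)    [8161 ≡ 859 mod 1217]
  = (1217 / 859)    [QR: 1217 ≡ 1 mod 4, sign kept]
  = (358 / 859)    [1217 ≡ 358 mod 859]
  = -(179 / 859)    [859 ≡ 3 mod 8 ⇒ (2 / 859) = -1]
  = (859 / 179)    [QR: both ≡ 3 mod 4, sign flips]
  = (143 / 179)    [859 ≡ 143 mod 179]
  = -(179 / 143)    [QR: both ≡ 3 mod 4, sign flips]
  = -(36 / 143)    [179 ≡ 36 mod 143]
  = -(9 / 143)    [143 ≡ 7 mod 8 ⇒ (2 / 143)^2 = +1]
  = -(143 / 9)    [QR: 9 ≡ 1 mod 4, sign kept]
  = -(8 / 9)    [143 ≡ 8 mod 9]
  = -(1 / 9)    [9 ≡ 1 mod 8 ⇒ (2 / 9)^3 = +1]
  = -1    [(1 / 9) = 1]
Product: (1)·(-1) = -1.

-1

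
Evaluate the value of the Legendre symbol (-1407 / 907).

1

(-1407 / 907)
  = -(1407 / 907)    [907 ≡ 3 mod 4 ⇒ (-1 / 907) = -1]
  = -(500 / 907)    [1407 ≡ 500 mod 907]
  = -(125 / 907)    [907 ≡ 3 mod 8 ⇒ (2 / 907)^2 = +1]
  = -(907 / 125)    [QR: 125 ≡ 1 mod 4, sign kept]
  = -(32 / 125)    [907 ≡ 32 mod 125]
  = (1 / 125)    [125 ≡ 5 mod 8 ⇒ (2 / 125)^5 = -1]
  = 1    [(1 / 125) = 1]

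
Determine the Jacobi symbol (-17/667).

-1

Reduce the numerator: -17 ≡ 650 (mod 667), so (-17/667) = (650/667).
Factor out 2: 650 = 2·325. Since 667 ≡ 3 (mod 8), (2/667) = -1. Now have -(325/667).
325 ≡ 1 (mod 4), so quadratic reciprocity gives (325/667) = (667/325). Reduce: 667 ≡ 17 (mod 325). Now have -(17/325).
17 ≡ 1 (mod 4), so quadratic reciprocity gives (17/325) = (325/17). Reduce: 325 ≡ 2 (mod 17). Now have -(2/17).
Factor out 2: 2 = 2. Since 17 ≡ 1 (mod 8), (2/17) = +1. Now have -(1/17).
(1/17) = 1. Collecting the sign factors: -1.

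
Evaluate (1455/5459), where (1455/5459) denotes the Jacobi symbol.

Both 1455 ≡ 3 and 5459 ≡ 3 (mod 4), so reciprocity gives (1455/5459) = -(5459/1455). Reduce: 5459 ≡ 1094 (mod 1455). Now have -(1094/1455).
Factor out 2: 1094 = 2·547. Since 1455 ≡ 7 (mod 8), (2/1455) = +1. Now have -(547/1455).
Both 547 ≡ 3 and 1455 ≡ 3 (mod 4), so reciprocity gives (547/1455) = -(1455/547). Reduce: 1455 ≡ 361 (mod 547). Now have (361/547).
361 ≡ 1 (mod 4), so quadratic reciprocity gives (361/547) = (547/361). Reduce: 547 ≡ 186 (mod 361). Now have (186/361).
Factor out 2: 186 = 2·93. Since 361 ≡ 1 (mod 8), (2/361) = +1. Now have (93/361).
93 ≡ 1 (mod 4), so quadratic reciprocity gives (93/361) = (361/93). Reduce: 361 ≡ 82 (mod 93). Now have (82/93).
Factor out 2: 82 = 2·41. Since 93 ≡ 5 (mod 8), (2/93) = -1. Now have -(41/93).
41 ≡ 1 (mod 4), so quadratic reciprocity gives (41/93) = (93/41). Reduce: 93 ≡ 11 (mod 41). Now have -(11/41).
41 ≡ 1 (mod 4), so quadratic reciprocity gives (11/41) = (41/11). Reduce: 41 ≡ 8 (mod 11). Now have -(8/11).
Factor out 2: 8 = 2^3. Since 11 ≡ 3 (mod 8), (2/11) = -1, and (2/11)^3 = -1. Now have (1/11).
(1/11) = 1. Collecting the sign factors: 1.

1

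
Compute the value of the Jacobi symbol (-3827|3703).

1

Pull out -1: (-3827|3703) = (-1|3703)·(3827|3703). Since 3703 ≡ 3 (mod 4), (-1|3703) = -1. Now have -(3827|3703).
Reduce the numerator: 3827 ≡ 124 (mod 3703), so (3827|3703) = (124|3703).
Factor out 2: 124 = 2^2·31. Since 3703 ≡ 7 (mod 8), (2|3703) = +1, and (2|3703)^2 = +1. Now have -(31|3703).
Both 31 ≡ 3 and 3703 ≡ 3 (mod 4), so reciprocity gives (31|3703) = -(3703|31). Reduce: 3703 ≡ 14 (mod 31). Now have (14|31).
Factor out 2: 14 = 2·7. Since 31 ≡ 7 (mod 8), (2|31) = +1. Now have (7|31).
Both 7 ≡ 3 and 31 ≡ 3 (mod 4), so reciprocity gives (7|31) = -(31|7). Reduce: 31 ≡ 3 (mod 7). Now have -(3|7).
Both 3 ≡ 3 and 7 ≡ 3 (mod 4), so reciprocity gives (3|7) = -(7|3). Reduce: 7 ≡ 1 (mod 3). Now have (1|3).
(1|3) = 1. Collecting the sign factors: 1.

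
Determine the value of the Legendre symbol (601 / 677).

601 ≡ 1 (mod 4), so quadratic reciprocity gives (601 / 677) = (677 / 601). Reduce: 677 ≡ 76 (mod 601). Now have (76 / 601).
Factor out 2: 76 = 2^2·19. Since 601 ≡ 1 (mod 8), (2 / 601) = +1, and (2 / 601)^2 = +1. Now have (19 / 601).
601 ≡ 1 (mod 4), so quadratic reciprocity gives (19 / 601) = (601 / 19). Reduce: 601 ≡ 12 (mod 19). Now have (12 / 19).
Factor out 2: 12 = 2^2·3. Since 19 ≡ 3 (mod 8), (2 / 19) = -1, and (2 / 19)^2 = +1. Now have (3 / 19).
Both 3 ≡ 3 and 19 ≡ 3 (mod 4), so reciprocity gives (3 / 19) = -(19 / 3). Reduce: 19 ≡ 1 (mod 3). Now have -(1 / 3).
(1 / 3) = 1. Collecting the sign factors: -1.

-1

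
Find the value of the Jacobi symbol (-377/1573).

0

Reduce the numerator: -377 ≡ 1196 (mod 1573), so (-377/1573) = (1196/1573).
Factor out 2: 1196 = 2^2·299. Since 1573 ≡ 5 (mod 8), (2/1573) = -1, and (2/1573)^2 = +1. Now have (299/1573).
1573 ≡ 1 (mod 4), so quadratic reciprocity gives (299/1573) = (1573/299). Reduce: 1573 ≡ 78 (mod 299). Now have (78/299).
Factor out 2: 78 = 2·39. Since 299 ≡ 3 (mod 8), (2/299) = -1. Now have -(39/299).
Both 39 ≡ 3 and 299 ≡ 3 (mod 4), so reciprocity gives (39/299) = -(299/39). Reduce: 299 ≡ 26 (mod 39). Now have (26/39).
Factor out 2: 26 = 2·13. Since 39 ≡ 7 (mod 8), (2/39) = +1. Now have (13/39).
13 ≡ 1 (mod 4), so quadratic reciprocity gives (13/39) = (39/13). Reduce: 39 ≡ 0 (mod 13). Now have (0/13).
The numerator is now 0 with denominator 13 > 1: the symbol is 0.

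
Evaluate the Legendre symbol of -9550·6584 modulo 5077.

By multiplicativity, (-9550·6584/5077) = (-9550/5077)·(6584/5077).
First factor (-9550/5077):
(-9550/5077)
  = (604/5077)    [-9550 ≡ 604 mod 5077]
  = (151/5077)    [5077 ≡ 5 mod 8 ⇒ (2/5077)^2 = +1]
  = (5077/151)    [QR: 5077 ≡ 1 mod 4, sign kept]
  = (94/151)    [5077 ≡ 94 mod 151]
  = (47/151)    [151 ≡ 7 mod 8 ⇒ (2/151) = +1]
  = -(151/47)    [QR: both ≡ 3 mod 4, sign flips]
  = -(10/47)    [151 ≡ 10 mod 47]
  = -(5/47)    [47 ≡ 7 mod 8 ⇒ (2/47) = +1]
  = -(47/5)    [QR: 5 ≡ 1 mod 4, sign kept]
  = -(2/5)    [47 ≡ 2 mod 5]
  = (1/5)    [5 ≡ 5 mod 8 ⇒ (2/5) = -1]
  = 1    [(1/5) = 1]
Second factor (6584/5077):
(6584/5077)
  = (1507/5077)    [6584 ≡ 1507 mod 5077]
  = (5077/1507)    [QR: 5077 ≡ 1 mod 4, sign kept]
  = (556/1507)    [5077 ≡ 556 mod 1507]
  = (139/1507)    [1507 ≡ 3 mod 8 ⇒ (2/1507)^2 = +1]
  = -(1507/139)    [QR: both ≡ 3 mod 4, sign flips]
  = -(117/139)    [1507 ≡ 117 mod 139]
  = -(139/117)    [QR: 117 ≡ 1 mod 4, sign kept]
  = -(22/117)    [139 ≡ 22 mod 117]
  = (11/117)    [117 ≡ 5 mod 8 ⇒ (2/117) = -1]
  = (117/11)    [QR: 117 ≡ 1 mod 4, sign kept]
  = (7/11)    [117 ≡ 7 mod 11]
  = -(11/7)    [QR: both ≡ 3 mod 4, sign flips]
  = -(4/7)    [11 ≡ 4 mod 7]
  = -(1/7)    [7 ≡ 7 mod 8 ⇒ (2/7)^2 = +1]
  = -1    [(1/7) = 1]
Product: (1)·(-1) = -1.

-1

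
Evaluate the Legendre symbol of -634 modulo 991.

(-634/991)
  = (357/991)    [-634 ≡ 357 mod 991]
  = (991/357)    [QR: 357 ≡ 1 mod 4, sign kept]
  = (277/357)    [991 ≡ 277 mod 357]
  = (357/277)    [QR: 277 ≡ 1 mod 4, sign kept]
  = (80/277)    [357 ≡ 80 mod 277]
  = (5/277)    [277 ≡ 5 mod 8 ⇒ (2/277)^4 = +1]
  = (277/5)    [QR: 5 ≡ 1 mod 4, sign kept]
  = (2/5)    [277 ≡ 2 mod 5]
  = -(1/5)    [5 ≡ 5 mod 8 ⇒ (2/5) = -1]
  = -1    [(1/5) = 1]

-1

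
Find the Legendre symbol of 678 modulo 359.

-1

Reduce the numerator: 678 ≡ 319 (mod 359), so (678/359) = (319/359).
Both 319 ≡ 3 and 359 ≡ 3 (mod 4), so reciprocity gives (319/359) = -(359/319). Reduce: 359 ≡ 40 (mod 319). Now have -(40/319).
Factor out 2: 40 = 2^3·5. Since 319 ≡ 7 (mod 8), (2/319) = +1, and (2/319)^3 = +1. Now have -(5/319).
5 ≡ 1 (mod 4), so quadratic reciprocity gives (5/319) = (319/5). Reduce: 319 ≡ 4 (mod 5). Now have -(4/5).
Factor out 2: 4 = 2^2. Since 5 ≡ 5 (mod 8), (2/5) = -1, and (2/5)^2 = +1. Now have -(1/5).
(1/5) = 1. Collecting the sign factors: -1.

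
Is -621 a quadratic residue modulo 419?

Reduce the numerator: -621 ≡ 217 (mod 419), so (-621/419) = (217/419).
217 ≡ 1 (mod 4), so quadratic reciprocity gives (217/419) = (419/217). Reduce: 419 ≡ 202 (mod 217). Now have (202/217).
Factor out 2: 202 = 2·101. Since 217 ≡ 1 (mod 8), (2/217) = +1. Now have (101/217).
101 ≡ 1 (mod 4), so quadratic reciprocity gives (101/217) = (217/101). Reduce: 217 ≡ 15 (mod 101). Now have (15/101).
101 ≡ 1 (mod 4), so quadratic reciprocity gives (15/101) = (101/15). Reduce: 101 ≡ 11 (mod 15). Now have (11/15).
Both 11 ≡ 3 and 15 ≡ 3 (mod 4), so reciprocity gives (11/15) = -(15/11). Reduce: 15 ≡ 4 (mod 11). Now have -(4/11).
Factor out 2: 4 = 2^2. Since 11 ≡ 3 (mod 8), (2/11) = -1, and (2/11)^2 = +1. Now have -(1/11).
(1/11) = 1. Collecting the sign factors: -1.
The Legendre symbol is -1, so x^2 ≡ -621 (mod 419) has no solution.

no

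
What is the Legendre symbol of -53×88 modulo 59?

By multiplicativity, (-53·88 / 59) = (-53 / 59)·(88 / 59).
First factor (-53 / 59):
(-53 / 59)
  = (6 / 59)    [-53 ≡ 6 mod 59]
  = -(3 / 59)    [59 ≡ 3 mod 8 ⇒ (2 / 59) = -1]
  = (59 / 3)    [QR: both ≡ 3 mod 4, sign flips]
  = (2 / 3)    [59 ≡ 2 mod 3]
  = -(1 / 3)    [3 ≡ 3 mod 8 ⇒ (2 / 3) = -1]
  = -1    [(1 / 3) = 1]
Second factor (88 / 59):
(88 / 59)
  = (29 / 59)    [88 ≡ 29 mod 59]
  = (59 / 29)    [QR: 29 ≡ 1 mod 4, sign kept]
  = (1 / 29)    [59 ≡ 1 mod 29]
  = 1    [(1 / 29) = 1]
Product: (-1)·(1) = -1.

-1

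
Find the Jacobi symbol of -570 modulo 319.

Reduce the numerator: -570 ≡ 68 (mod 319), so (-570 / 319) = (68 / 319).
Factor out 2: 68 = 2^2·17. Since 319 ≡ 7 (mod 8), (2 / 319) = +1, and (2 / 319)^2 = +1. Now have (17 / 319).
17 ≡ 1 (mod 4), so quadratic reciprocity gives (17 / 319) = (319 / 17). Reduce: 319 ≡ 13 (mod 17). Now have (13 / 17).
13 ≡ 1 (mod 4), so quadratic reciprocity gives (13 / 17) = (17 / 13). Reduce: 17 ≡ 4 (mod 13). Now have (4 / 13).
Factor out 2: 4 = 2^2. Since 13 ≡ 5 (mod 8), (2 / 13) = -1, and (2 / 13)^2 = +1. Now have (1 / 13).
(1 / 13) = 1. Collecting the sign factors: 1.

1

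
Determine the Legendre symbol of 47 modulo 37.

1

(47/37)
  = (10/37)    [47 ≡ 10 mod 37]
  = -(5/37)    [37 ≡ 5 mod 8 ⇒ (2/37) = -1]
  = -(37/5)    [QR: 5 ≡ 1 mod 4, sign kept]
  = -(2/5)    [37 ≡ 2 mod 5]
  = (1/5)    [5 ≡ 5 mod 8 ⇒ (2/5) = -1]
  = 1    [(1/5) = 1]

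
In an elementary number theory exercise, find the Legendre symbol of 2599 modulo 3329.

-1

3329 ≡ 1 (mod 4), so quadratic reciprocity gives (2599 / 3329) = (3329 / 2599). Reduce: 3329 ≡ 730 (mod 2599). Now have (730 / 2599).
Factor out 2: 730 = 2·365. Since 2599 ≡ 7 (mod 8), (2 / 2599) = +1. Now have (365 / 2599).
365 ≡ 1 (mod 4), so quadratic reciprocity gives (365 / 2599) = (2599 / 365). Reduce: 2599 ≡ 44 (mod 365). Now have (44 / 365).
Factor out 2: 44 = 2^2·11. Since 365 ≡ 5 (mod 8), (2 / 365) = -1, and (2 / 365)^2 = +1. Now have (11 / 365).
365 ≡ 1 (mod 4), so quadratic reciprocity gives (11 / 365) = (365 / 11). Reduce: 365 ≡ 2 (mod 11). Now have (2 / 11).
Factor out 2: 2 = 2. Since 11 ≡ 3 (mod 8), (2 / 11) = -1. Now have -(1 / 11).
(1 / 11) = 1. Collecting the sign factors: -1.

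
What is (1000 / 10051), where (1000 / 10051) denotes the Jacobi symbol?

-1

(1000 / 10051)
  = -(125 / 10051)    [10051 ≡ 3 mod 8 ⇒ (2 / 10051)^3 = -1]
  = -(10051 / 125)    [QR: 125 ≡ 1 mod 4, sign kept]
  = -(51 / 125)    [10051 ≡ 51 mod 125]
  = -(125 / 51)    [QR: 125 ≡ 1 mod 4, sign kept]
  = -(23 / 51)    [125 ≡ 23 mod 51]
  = (51 / 23)    [QR: both ≡ 3 mod 4, sign flips]
  = (5 / 23)    [51 ≡ 5 mod 23]
  = (23 / 5)    [QR: 5 ≡ 1 mod 4, sign kept]
  = (3 / 5)    [23 ≡ 3 mod 5]
  = (5 / 3)    [QR: 5 ≡ 1 mod 4, sign kept]
  = (2 / 3)    [5 ≡ 2 mod 3]
  = -(1 / 3)    [3 ≡ 3 mod 8 ⇒ (2 / 3) = -1]
  = -1    [(1 / 3) = 1]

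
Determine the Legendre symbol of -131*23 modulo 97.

1

By multiplicativity, (-131·23/97) = (-131/97)·(23/97).
First factor (-131/97):
(-131/97)
  = (63/97)    [-131 ≡ 63 mod 97]
  = (97/63)    [QR: 97 ≡ 1 mod 4, sign kept]
  = (34/63)    [97 ≡ 34 mod 63]
  = (17/63)    [63 ≡ 7 mod 8 ⇒ (2/63) = +1]
  = (63/17)    [QR: 17 ≡ 1 mod 4, sign kept]
  = (12/17)    [63 ≡ 12 mod 17]
  = (3/17)    [17 ≡ 1 mod 8 ⇒ (2/17)^2 = +1]
  = (17/3)    [QR: 17 ≡ 1 mod 4, sign kept]
  = (2/3)    [17 ≡ 2 mod 3]
  = -(1/3)    [3 ≡ 3 mod 8 ⇒ (2/3) = -1]
  = -1    [(1/3) = 1]
Second factor (23/97):
(23/97)
  = (97/23)    [QR: 97 ≡ 1 mod 4, sign kept]
  = (5/23)    [97 ≡ 5 mod 23]
  = (23/5)    [QR: 5 ≡ 1 mod 4, sign kept]
  = (3/5)    [23 ≡ 3 mod 5]
  = (5/3)    [QR: 5 ≡ 1 mod 4, sign kept]
  = (2/3)    [5 ≡ 2 mod 3]
  = -(1/3)    [3 ≡ 3 mod 8 ⇒ (2/3) = -1]
  = -1    [(1/3) = 1]
Product: (-1)·(-1) = 1.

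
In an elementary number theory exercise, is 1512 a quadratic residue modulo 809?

no

Reduce the numerator: 1512 ≡ 703 (mod 809), so (1512/809) = (703/809).
809 ≡ 1 (mod 4), so quadratic reciprocity gives (703/809) = (809/703). Reduce: 809 ≡ 106 (mod 703). Now have (106/703).
Factor out 2: 106 = 2·53. Since 703 ≡ 7 (mod 8), (2/703) = +1. Now have (53/703).
53 ≡ 1 (mod 4), so quadratic reciprocity gives (53/703) = (703/53). Reduce: 703 ≡ 14 (mod 53). Now have (14/53).
Factor out 2: 14 = 2·7. Since 53 ≡ 5 (mod 8), (2/53) = -1. Now have -(7/53).
53 ≡ 1 (mod 4), so quadratic reciprocity gives (7/53) = (53/7). Reduce: 53 ≡ 4 (mod 7). Now have -(4/7).
Factor out 2: 4 = 2^2. Since 7 ≡ 7 (mod 8), (2/7) = +1, and (2/7)^2 = +1. Now have -(1/7).
(1/7) = 1. Collecting the sign factors: -1.
The Legendre symbol is -1, so x^2 ≡ 1512 (mod 809) has no solution.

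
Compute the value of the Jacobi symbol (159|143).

1

Reduce the numerator: 159 ≡ 16 (mod 143), so (159|143) = (16|143).
Factor out 2: 16 = 2^4. Since 143 ≡ 7 (mod 8), (2|143) = +1, and (2|143)^4 = +1. Now have (1|143).
(1|143) = 1. Collecting the sign factors: 1.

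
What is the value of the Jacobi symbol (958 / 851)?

-1

Reduce the numerator: 958 ≡ 107 (mod 851), so (958 / 851) = (107 / 851).
Both 107 ≡ 3 and 851 ≡ 3 (mod 4), so reciprocity gives (107 / 851) = -(851 / 107). Reduce: 851 ≡ 102 (mod 107). Now have -(102 / 107).
Factor out 2: 102 = 2·51. Since 107 ≡ 3 (mod 8), (2 / 107) = -1. Now have (51 / 107).
Both 51 ≡ 3 and 107 ≡ 3 (mod 4), so reciprocity gives (51 / 107) = -(107 / 51). Reduce: 107 ≡ 5 (mod 51). Now have -(5 / 51).
5 ≡ 1 (mod 4), so quadratic reciprocity gives (5 / 51) = (51 / 5). Reduce: 51 ≡ 1 (mod 5). Now have -(1 / 5).
(1 / 5) = 1. Collecting the sign factors: -1.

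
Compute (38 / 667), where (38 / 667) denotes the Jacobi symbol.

-1

Factor out 2: 38 = 2·19. Since 667 ≡ 3 (mod 8), (2 / 667) = -1. Now have -(19 / 667).
Both 19 ≡ 3 and 667 ≡ 3 (mod 4), so reciprocity gives (19 / 667) = -(667 / 19). Reduce: 667 ≡ 2 (mod 19). Now have (2 / 19).
Factor out 2: 2 = 2. Since 19 ≡ 3 (mod 8), (2 / 19) = -1. Now have -(1 / 19).
(1 / 19) = 1. Collecting the sign factors: -1.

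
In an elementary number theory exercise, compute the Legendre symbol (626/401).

Reduce the numerator: 626 ≡ 225 (mod 401), so (626/401) = (225/401).
225 ≡ 1 (mod 4), so quadratic reciprocity gives (225/401) = (401/225). Reduce: 401 ≡ 176 (mod 225). Now have (176/225).
Factor out 2: 176 = 2^4·11. Since 225 ≡ 1 (mod 8), (2/225) = +1, and (2/225)^4 = +1. Now have (11/225).
225 ≡ 1 (mod 4), so quadratic reciprocity gives (11/225) = (225/11). Reduce: 225 ≡ 5 (mod 11). Now have (5/11).
5 ≡ 1 (mod 4), so quadratic reciprocity gives (5/11) = (11/5). Reduce: 11 ≡ 1 (mod 5). Now have (1/5).
(1/5) = 1. Collecting the sign factors: 1.

1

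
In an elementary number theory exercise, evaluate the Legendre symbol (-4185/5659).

1

(-4185/5659)
  = (1474/5659)    [-4185 ≡ 1474 mod 5659]
  = -(737/5659)    [5659 ≡ 3 mod 8 ⇒ (2/5659) = -1]
  = -(5659/737)    [QR: 737 ≡ 1 mod 4, sign kept]
  = -(500/737)    [5659 ≡ 500 mod 737]
  = -(125/737)    [737 ≡ 1 mod 8 ⇒ (2/737)^2 = +1]
  = -(737/125)    [QR: 125 ≡ 1 mod 4, sign kept]
  = -(112/125)    [737 ≡ 112 mod 125]
  = -(7/125)    [125 ≡ 5 mod 8 ⇒ (2/125)^4 = +1]
  = -(125/7)    [QR: 125 ≡ 1 mod 4, sign kept]
  = -(6/7)    [125 ≡ 6 mod 7]
  = -(3/7)    [7 ≡ 7 mod 8 ⇒ (2/7) = +1]
  = (7/3)    [QR: both ≡ 3 mod 4, sign flips]
  = (1/3)    [7 ≡ 1 mod 3]
  = 1    [(1/3) = 1]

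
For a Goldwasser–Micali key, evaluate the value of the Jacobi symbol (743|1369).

1369 ≡ 1 (mod 4), so quadratic reciprocity gives (743|1369) = (1369|743). Reduce: 1369 ≡ 626 (mod 743). Now have (626|743).
Factor out 2: 626 = 2·313. Since 743 ≡ 7 (mod 8), (2|743) = +1. Now have (313|743).
313 ≡ 1 (mod 4), so quadratic reciprocity gives (313|743) = (743|313). Reduce: 743 ≡ 117 (mod 313). Now have (117|313).
117 ≡ 1 (mod 4), so quadratic reciprocity gives (117|313) = (313|117). Reduce: 313 ≡ 79 (mod 117). Now have (79|117).
117 ≡ 1 (mod 4), so quadratic reciprocity gives (79|117) = (117|79). Reduce: 117 ≡ 38 (mod 79). Now have (38|79).
Factor out 2: 38 = 2·19. Since 79 ≡ 7 (mod 8), (2|79) = +1. Now have (19|79).
Both 19 ≡ 3 and 79 ≡ 3 (mod 4), so reciprocity gives (19|79) = -(79|19). Reduce: 79 ≡ 3 (mod 19). Now have -(3|19).
Both 3 ≡ 3 and 19 ≡ 3 (mod 4), so reciprocity gives (3|19) = -(19|3). Reduce: 19 ≡ 1 (mod 3). Now have (1|3).
(1|3) = 1. Collecting the sign factors: 1.

1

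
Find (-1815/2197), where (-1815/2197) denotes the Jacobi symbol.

-1

(-1815/2197)
  = (382/2197)    [-1815 ≡ 382 mod 2197]
  = -(191/2197)    [2197 ≡ 5 mod 8 ⇒ (2/2197) = -1]
  = -(2197/191)    [QR: 2197 ≡ 1 mod 4, sign kept]
  = -(96/191)    [2197 ≡ 96 mod 191]
  = -(3/191)    [191 ≡ 7 mod 8 ⇒ (2/191)^5 = +1]
  = (191/3)    [QR: both ≡ 3 mod 4, sign flips]
  = (2/3)    [191 ≡ 2 mod 3]
  = -(1/3)    [3 ≡ 3 mod 8 ⇒ (2/3) = -1]
  = -1    [(1/3) = 1]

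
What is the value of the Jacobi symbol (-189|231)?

(-189|231)
  = -(189|231)    [231 ≡ 3 mod 4 ⇒ (-1|231) = -1]
  = -(231|189)    [QR: 189 ≡ 1 mod 4, sign kept]
  = -(42|189)    [231 ≡ 42 mod 189]
  = (21|189)    [189 ≡ 5 mod 8 ⇒ (2|189) = -1]
  = (189|21)    [QR: 21 ≡ 1 mod 4, sign kept]
  = (0|21)    [189 ≡ 0 mod 21]
  = 0    [numerator 0, gcd > 1]

0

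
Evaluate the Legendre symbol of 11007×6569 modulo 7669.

By multiplicativity, (11007·6569/7669) = (11007/7669)·(6569/7669).
First factor (11007/7669):
(11007/7669)
  = (3338/7669)    [11007 ≡ 3338 mod 7669]
  = -(1669/7669)    [7669 ≡ 5 mod 8 ⇒ (2/7669) = -1]
  = -(7669/1669)    [QR: 1669 ≡ 1 mod 4, sign kept]
  = -(993/1669)    [7669 ≡ 993 mod 1669]
  = -(1669/993)    [QR: 993 ≡ 1 mod 4, sign kept]
  = -(676/993)    [1669 ≡ 676 mod 993]
  = -(169/993)    [993 ≡ 1 mod 8 ⇒ (2/993)^2 = +1]
  = -(993/169)    [QR: 169 ≡ 1 mod 4, sign kept]
  = -(148/169)    [993 ≡ 148 mod 169]
  = -(37/169)    [169 ≡ 1 mod 8 ⇒ (2/169)^2 = +1]
  = -(169/37)    [QR: 37 ≡ 1 mod 4, sign kept]
  = -(21/37)    [169 ≡ 21 mod 37]
  = -(37/21)    [QR: 21 ≡ 1 mod 4, sign kept]
  = -(16/21)    [37 ≡ 16 mod 21]
  = -(1/21)    [21 ≡ 5 mod 8 ⇒ (2/21)^4 = +1]
  = -1    [(1/21) = 1]
Second factor (6569/7669):
(6569/7669)
  = (7669/6569)    [QR: 6569 ≡ 1 mod 4, sign kept]
  = (1100/6569)    [7669 ≡ 1100 mod 6569]
  = (275/6569)    [6569 ≡ 1 mod 8 ⇒ (2/6569)^2 = +1]
  = (6569/275)    [QR: 6569 ≡ 1 mod 4, sign kept]
  = (244/275)    [6569 ≡ 244 mod 275]
  = (61/275)    [275 ≡ 3 mod 8 ⇒ (2/275)^2 = +1]
  = (275/61)    [QR: 61 ≡ 1 mod 4, sign kept]
  = (31/61)    [275 ≡ 31 mod 61]
  = (61/31)    [QR: 61 ≡ 1 mod 4, sign kept]
  = (30/31)    [61 ≡ 30 mod 31]
  = (15/31)    [31 ≡ 7 mod 8 ⇒ (2/31) = +1]
  = -(31/15)    [QR: both ≡ 3 mod 4, sign flips]
  = -(1/15)    [31 ≡ 1 mod 15]
  = -1    [(1/15) = 1]
Product: (-1)·(-1) = 1.

1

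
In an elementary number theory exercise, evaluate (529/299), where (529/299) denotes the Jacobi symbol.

(529/299)
  = (230/299)    [529 ≡ 230 mod 299]
  = -(115/299)    [299 ≡ 3 mod 8 ⇒ (2/299) = -1]
  = (299/115)    [QR: both ≡ 3 mod 4, sign flips]
  = (69/115)    [299 ≡ 69 mod 115]
  = (115/69)    [QR: 69 ≡ 1 mod 4, sign kept]
  = (46/69)    [115 ≡ 46 mod 69]
  = -(23/69)    [69 ≡ 5 mod 8 ⇒ (2/69) = -1]
  = -(69/23)    [QR: 69 ≡ 1 mod 4, sign kept]
  = -(0/23)    [69 ≡ 0 mod 23]
  = 0    [numerator 0, gcd > 1]

0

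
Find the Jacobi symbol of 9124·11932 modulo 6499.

By multiplicativity, (9124·11932|6499) = (9124|6499)·(11932|6499).
First factor (9124|6499):
Reduce the numerator: 9124 ≡ 2625 (mod 6499), so (9124|6499) = (2625|6499).
2625 ≡ 1 (mod 4), so quadratic reciprocity gives (2625|6499) = (6499|2625). Reduce: 6499 ≡ 1249 (mod 2625). Now have (1249|2625).
1249 ≡ 1 (mod 4), so quadratic reciprocity gives (1249|2625) = (2625|1249). Reduce: 2625 ≡ 127 (mod 1249). Now have (127|1249).
1249 ≡ 1 (mod 4), so quadratic reciprocity gives (127|1249) = (1249|127). Reduce: 1249 ≡ 106 (mod 127). Now have (106|127).
Factor out 2: 106 = 2·53. Since 127 ≡ 7 (mod 8), (2|127) = +1. Now have (53|127).
53 ≡ 1 (mod 4), so quadratic reciprocity gives (53|127) = (127|53). Reduce: 127 ≡ 21 (mod 53). Now have (21|53).
21 ≡ 1 (mod 4), so quadratic reciprocity gives (21|53) = (53|21). Reduce: 53 ≡ 11 (mod 21). Now have (11|21).
21 ≡ 1 (mod 4), so quadratic reciprocity gives (11|21) = (21|11). Reduce: 21 ≡ 10 (mod 11). Now have (10|11).
Factor out 2: 10 = 2·5. Since 11 ≡ 3 (mod 8), (2|11) = -1. Now have -(5|11).
5 ≡ 1 (mod 4), so quadratic reciprocity gives (5|11) = (11|5). Reduce: 11 ≡ 1 (mod 5). Now have -(1|5).
(1|5) = 1. Collecting the sign factors: -1.
Second factor (11932|6499):
Reduce the numerator: 11932 ≡ 5433 (mod 6499), so (11932|6499) = (5433|6499).
5433 ≡ 1 (mod 4), so quadratic reciprocity gives (5433|6499) = (6499|5433). Reduce: 6499 ≡ 1066 (mod 5433). Now have (1066|5433).
Factor out 2: 1066 = 2·533. Since 5433 ≡ 1 (mod 8), (2|5433) = +1. Now have (533|5433).
533 ≡ 1 (mod 4), so quadratic reciprocity gives (533|5433) = (5433|533). Reduce: 5433 ≡ 103 (mod 533). Now have (103|533).
533 ≡ 1 (mod 4), so quadratic reciprocity gives (103|533) = (533|103). Reduce: 533 ≡ 18 (mod 103). Now have (18|103).
Factor out 2: 18 = 2·9. Since 103 ≡ 7 (mod 8), (2|103) = +1. Now have (9|103).
9 ≡ 1 (mod 4), so quadratic reciprocity gives (9|103) = (103|9). Reduce: 103 ≡ 4 (mod 9). Now have (4|9).
Factor out 2: 4 = 2^2. Since 9 ≡ 1 (mod 8), (2|9) = +1, and (2|9)^2 = +1. Now have (1|9).
(1|9) = 1. Collecting the sign factors: 1.
Product: (-1)·(1) = -1.

-1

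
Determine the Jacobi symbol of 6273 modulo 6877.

(6273 / 6877)
  = (6877 / 6273)    [QR: 6273 ≡ 1 mod 4, sign kept]
  = (604 / 6273)    [6877 ≡ 604 mod 6273]
  = (151 / 6273)    [6273 ≡ 1 mod 8 ⇒ (2 / 6273)^2 = +1]
  = (6273 / 151)    [QR: 6273 ≡ 1 mod 4, sign kept]
  = (82 / 151)    [6273 ≡ 82 mod 151]
  = (41 / 151)    [151 ≡ 7 mod 8 ⇒ (2 / 151) = +1]
  = (151 / 41)    [QR: 41 ≡ 1 mod 4, sign kept]
  = (28 / 41)    [151 ≡ 28 mod 41]
  = (7 / 41)    [41 ≡ 1 mod 8 ⇒ (2 / 41)^2 = +1]
  = (41 / 7)    [QR: 41 ≡ 1 mod 4, sign kept]
  = (6 / 7)    [41 ≡ 6 mod 7]
  = (3 / 7)    [7 ≡ 7 mod 8 ⇒ (2 / 7) = +1]
  = -(7 / 3)    [QR: both ≡ 3 mod 4, sign flips]
  = -(1 / 3)    [7 ≡ 1 mod 3]
  = -1    [(1 / 3) = 1]

-1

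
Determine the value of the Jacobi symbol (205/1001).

-1

205 ≡ 1 (mod 4), so quadratic reciprocity gives (205/1001) = (1001/205). Reduce: 1001 ≡ 181 (mod 205). Now have (181/205).
181 ≡ 1 (mod 4), so quadratic reciprocity gives (181/205) = (205/181). Reduce: 205 ≡ 24 (mod 181). Now have (24/181).
Factor out 2: 24 = 2^3·3. Since 181 ≡ 5 (mod 8), (2/181) = -1, and (2/181)^3 = -1. Now have -(3/181).
181 ≡ 1 (mod 4), so quadratic reciprocity gives (3/181) = (181/3). Reduce: 181 ≡ 1 (mod 3). Now have -(1/3).
(1/3) = 1. Collecting the sign factors: -1.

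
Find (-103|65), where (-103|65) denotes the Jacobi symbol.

(-103|65)
  = (27|65)    [-103 ≡ 27 mod 65]
  = (65|27)    [QR: 65 ≡ 1 mod 4, sign kept]
  = (11|27)    [65 ≡ 11 mod 27]
  = -(27|11)    [QR: both ≡ 3 mod 4, sign flips]
  = -(5|11)    [27 ≡ 5 mod 11]
  = -(11|5)    [QR: 5 ≡ 1 mod 4, sign kept]
  = -(1|5)    [11 ≡ 1 mod 5]
  = -1    [(1|5) = 1]

-1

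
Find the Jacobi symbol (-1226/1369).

Pull out -1: (-1226/1369) = (-1/1369)·(1226/1369). Since 1369 ≡ 1 (mod 4), (-1/1369) = +1. Now have (1226/1369).
Factor out 2: 1226 = 2·613. Since 1369 ≡ 1 (mod 8), (2/1369) = +1. Now have (613/1369).
613 ≡ 1 (mod 4), so quadratic reciprocity gives (613/1369) = (1369/613). Reduce: 1369 ≡ 143 (mod 613). Now have (143/613).
613 ≡ 1 (mod 4), so quadratic reciprocity gives (143/613) = (613/143). Reduce: 613 ≡ 41 (mod 143). Now have (41/143).
41 ≡ 1 (mod 4), so quadratic reciprocity gives (41/143) = (143/41). Reduce: 143 ≡ 20 (mod 41). Now have (20/41).
Factor out 2: 20 = 2^2·5. Since 41 ≡ 1 (mod 8), (2/41) = +1, and (2/41)^2 = +1. Now have (5/41).
5 ≡ 1 (mod 4), so quadratic reciprocity gives (5/41) = (41/5). Reduce: 41 ≡ 1 (mod 5). Now have (1/5).
(1/5) = 1. Collecting the sign factors: 1.

1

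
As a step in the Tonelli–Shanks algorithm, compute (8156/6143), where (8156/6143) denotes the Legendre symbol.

(8156/6143)
  = (2013/6143)    [8156 ≡ 2013 mod 6143]
  = (6143/2013)    [QR: 2013 ≡ 1 mod 4, sign kept]
  = (104/2013)    [6143 ≡ 104 mod 2013]
  = -(13/2013)    [2013 ≡ 5 mod 8 ⇒ (2/2013)^3 = -1]
  = -(2013/13)    [QR: 13 ≡ 1 mod 4, sign kept]
  = -(11/13)    [2013 ≡ 11 mod 13]
  = -(13/11)    [QR: 13 ≡ 1 mod 4, sign kept]
  = -(2/11)    [13 ≡ 2 mod 11]
  = (1/11)    [11 ≡ 3 mod 8 ⇒ (2/11) = -1]
  = 1    [(1/11) = 1]

1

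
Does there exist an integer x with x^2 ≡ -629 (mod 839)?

yes

(-629/839)
  = -(629/839)    [839 ≡ 3 mod 4 ⇒ (-1/839) = -1]
  = -(839/629)    [QR: 629 ≡ 1 mod 4, sign kept]
  = -(210/629)    [839 ≡ 210 mod 629]
  = (105/629)    [629 ≡ 5 mod 8 ⇒ (2/629) = -1]
  = (629/105)    [QR: 105 ≡ 1 mod 4, sign kept]
  = (104/105)    [629 ≡ 104 mod 105]
  = (13/105)    [105 ≡ 1 mod 8 ⇒ (2/105)^3 = +1]
  = (105/13)    [QR: 13 ≡ 1 mod 4, sign kept]
  = (1/13)    [105 ≡ 1 mod 13]
  = 1    [(1/13) = 1]
The Legendre symbol is 1, so x^2 ≡ -629 (mod 839) has solution.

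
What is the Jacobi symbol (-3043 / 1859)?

1

(-3043 / 1859)
  = -(3043 / 1859)    [1859 ≡ 3 mod 4 ⇒ (-1 / 1859) = -1]
  = -(1184 / 1859)    [3043 ≡ 1184 mod 1859]
  = (37 / 1859)    [1859 ≡ 3 mod 8 ⇒ (2 / 1859)^5 = -1]
  = (1859 / 37)    [QR: 37 ≡ 1 mod 4, sign kept]
  = (9 / 37)    [1859 ≡ 9 mod 37]
  = (37 / 9)    [QR: 9 ≡ 1 mod 4, sign kept]
  = (1 / 9)    [37 ≡ 1 mod 9]
  = 1    [(1 / 9) = 1]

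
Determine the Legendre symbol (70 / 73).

1

Factor out 2: 70 = 2·35. Since 73 ≡ 1 (mod 8), (2 / 73) = +1. Now have (35 / 73).
73 ≡ 1 (mod 4), so quadratic reciprocity gives (35 / 73) = (73 / 35). Reduce: 73 ≡ 3 (mod 35). Now have (3 / 35).
Both 3 ≡ 3 and 35 ≡ 3 (mod 4), so reciprocity gives (3 / 35) = -(35 / 3). Reduce: 35 ≡ 2 (mod 3). Now have -(2 / 3).
Factor out 2: 2 = 2. Since 3 ≡ 3 (mod 8), (2 / 3) = -1. Now have (1 / 3).
(1 / 3) = 1. Collecting the sign factors: 1.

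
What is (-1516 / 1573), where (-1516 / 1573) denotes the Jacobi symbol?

Pull out -1: (-1516 / 1573) = (-1 / 1573)·(1516 / 1573). Since 1573 ≡ 1 (mod 4), (-1 / 1573) = +1. Now have (1516 / 1573).
Factor out 2: 1516 = 2^2·379. Since 1573 ≡ 5 (mod 8), (2 / 1573) = -1, and (2 / 1573)^2 = +1. Now have (379 / 1573).
1573 ≡ 1 (mod 4), so quadratic reciprocity gives (379 / 1573) = (1573 / 379). Reduce: 1573 ≡ 57 (mod 379). Now have (57 / 379).
57 ≡ 1 (mod 4), so quadratic reciprocity gives (57 / 379) = (379 / 57). Reduce: 379 ≡ 37 (mod 57). Now have (37 / 57).
37 ≡ 1 (mod 4), so quadratic reciprocity gives (37 / 57) = (57 / 37). Reduce: 57 ≡ 20 (mod 37). Now have (20 / 37).
Factor out 2: 20 = 2^2·5. Since 37 ≡ 5 (mod 8), (2 / 37) = -1, and (2 / 37)^2 = +1. Now have (5 / 37).
5 ≡ 1 (mod 4), so quadratic reciprocity gives (5 / 37) = (37 / 5). Reduce: 37 ≡ 2 (mod 5). Now have (2 / 5).
Factor out 2: 2 = 2. Since 5 ≡ 5 (mod 8), (2 / 5) = -1. Now have -(1 / 5).
(1 / 5) = 1. Collecting the sign factors: -1.

-1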